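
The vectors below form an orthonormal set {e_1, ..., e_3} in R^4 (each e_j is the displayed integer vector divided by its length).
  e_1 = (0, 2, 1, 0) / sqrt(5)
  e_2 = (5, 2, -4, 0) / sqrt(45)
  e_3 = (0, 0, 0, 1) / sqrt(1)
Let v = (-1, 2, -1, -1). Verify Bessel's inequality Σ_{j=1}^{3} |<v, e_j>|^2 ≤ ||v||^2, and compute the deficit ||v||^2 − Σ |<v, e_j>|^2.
Σ |<v, e_j>|^2 = 3; ||v||^2 = 7; deficit = 4

Write each e_j = u_j / sqrt(<u_j, u_j>) where u_j is the displayed integer vector. Then <v, e_j> = <v, u_j> / sqrt(<u_j, u_j>), so |<v, e_j>|^2 = <v, u_j>^2 / <u_j, u_j>.
Coefficients: <v, e_1> = 3/sqrt(5), <v, e_2> = 3/sqrt(45), <v, e_3> = -1/sqrt(1).
Square and sum: Σ |<v, e_j>|^2 = 3.
Compute ||v||^2 = v·v = 7.
Deficit = 7 − 3 = 4 ≥ 0, confirming Bessel's inequality. (The deficit equals ||v − Σ <v,e_j> e_j||^2, the squared distance from v to span{e_j}.)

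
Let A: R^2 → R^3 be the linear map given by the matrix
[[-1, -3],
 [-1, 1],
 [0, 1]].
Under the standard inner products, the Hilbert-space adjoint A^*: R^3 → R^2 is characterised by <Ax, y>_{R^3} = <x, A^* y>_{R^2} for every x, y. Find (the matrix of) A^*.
A^* = A^T =
[[-1, -1, 0],
 [-3, 1, 1]]

For real matrices with standard dot products, the defining identity <Ax, y> = <x, A^* y> gives (Ax)^T y = x^T (A^*) y, i.e. x^T A^T y = x^T (A^*) y. Since this holds for all x, y, we must have A^* = A^T. Therefore
A^* =
[[-1, -1, 0],
 [-3, 1, 1]].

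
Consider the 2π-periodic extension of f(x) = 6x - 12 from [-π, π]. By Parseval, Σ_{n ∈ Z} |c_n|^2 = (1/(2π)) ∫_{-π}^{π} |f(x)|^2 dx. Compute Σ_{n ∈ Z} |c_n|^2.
Σ |c_n|^2 = 12π^2 + 144

Expand and integrate term by term over [-π, π]:
  ∫ (6x)^2 dx = 36·(2π^3/3); ∫ 2·6·(-12)·x dx = 0 (odd integrand); ∫ (-12)^2 dx = 144·2π.
So (1/(2π)) ∫_{-π}^{π} (6x - 12)^2 dx = 36π^2/3 + 144 = 12π^2 + 144.
Parseval ⇒ Σ |c_n|^2 = 12π^2 + 144.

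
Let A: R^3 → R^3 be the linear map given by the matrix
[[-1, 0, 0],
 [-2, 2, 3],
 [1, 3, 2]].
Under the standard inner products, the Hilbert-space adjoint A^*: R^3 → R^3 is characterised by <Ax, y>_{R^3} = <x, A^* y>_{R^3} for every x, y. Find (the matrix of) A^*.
A^* = A^T =
[[-1, -2, 1],
 [0, 2, 3],
 [0, 3, 2]]

For real matrices with standard dot products, the defining identity <Ax, y> = <x, A^* y> gives (Ax)^T y = x^T (A^*) y, i.e. x^T A^T y = x^T (A^*) y. Since this holds for all x, y, we must have A^* = A^T. Therefore
A^* =
[[-1, -2, 1],
 [0, 2, 3],
 [0, 3, 2]].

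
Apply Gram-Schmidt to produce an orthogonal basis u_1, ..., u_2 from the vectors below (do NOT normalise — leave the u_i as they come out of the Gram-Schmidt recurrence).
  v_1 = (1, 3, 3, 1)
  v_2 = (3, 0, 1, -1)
Orthogonal basis:
  u_1 = (1, 3, 3, 1)
  u_2 = (11/4, -3/4, 1/4, -5/4)

Apply the Gram-Schmidt recurrence
  u_1 = v_1
  u_i = v_i − Σ_{j<i} ((v_i · u_j) / (u_j · u_j)) · u_j.

Step by step this gives:
  u_1 = (1, 3, 3, 1)
  u_2 = (11/4, -3/4, 1/4, -5/4)

Orthogonality check:
  u_2 · u_1 = 0 (should be 0)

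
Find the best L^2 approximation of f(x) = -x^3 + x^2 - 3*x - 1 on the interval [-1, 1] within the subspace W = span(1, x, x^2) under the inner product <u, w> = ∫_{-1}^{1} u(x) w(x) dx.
g(x) = x^2 - 18*x/5 - 1

The best approximation g ∈ W is the orthogonal projection of f onto W. Writing g = a_0 + a_1 x + a_2 x^2, the coefficients solve the normal equations G · a = b where
  G_{ij} = <φ_i, φ_j> and b_i = <f, φ_i>, with φ_0 = 1, φ_1 = x, φ_2 = x^2.
G =
  [2, 0, 2/3]
  [0, 2/3, 0]
  [2/3, 0, 2/5],
b = (-4/3, -12/5, -4/15).
Solving gives a_0 = -1, a_1 = -18/5, a_2 = 1, so
  g(x) = x^2 - 18*x/5 - 1.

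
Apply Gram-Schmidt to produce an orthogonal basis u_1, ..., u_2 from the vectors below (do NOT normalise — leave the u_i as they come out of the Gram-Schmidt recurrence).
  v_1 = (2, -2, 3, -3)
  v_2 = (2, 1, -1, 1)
Orthogonal basis:
  u_1 = (2, -2, 3, -3)
  u_2 = (30/13, 9/13, -7/13, 7/13)

Apply the Gram-Schmidt recurrence
  u_1 = v_1
  u_i = v_i − Σ_{j<i} ((v_i · u_j) / (u_j · u_j)) · u_j.

Step by step this gives:
  u_1 = (2, -2, 3, -3)
  u_2 = (30/13, 9/13, -7/13, 7/13)

Orthogonality check:
  u_2 · u_1 = 0 (should be 0)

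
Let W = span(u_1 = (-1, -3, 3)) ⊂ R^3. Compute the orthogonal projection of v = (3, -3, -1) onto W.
proj_W(v) = (-3/19, -9/19, 9/19)

Set up U = [u_1 | ... | u_1] ∈ R^(3×1). The projector onto W = col(U) is P = U (U^T U)^(-1) U^T.
Compute U^T U =
  [19],
and U^T v = (3).
Solve U^T U · c = U^T v for the coefficients: c = (3/19). The projection is proj_W(v) = U c.
Check: (v - proj_W(v)) · u_1 = 0  (should be 0).
Result: proj_W(v) = (-3/19, -9/19, 9/19).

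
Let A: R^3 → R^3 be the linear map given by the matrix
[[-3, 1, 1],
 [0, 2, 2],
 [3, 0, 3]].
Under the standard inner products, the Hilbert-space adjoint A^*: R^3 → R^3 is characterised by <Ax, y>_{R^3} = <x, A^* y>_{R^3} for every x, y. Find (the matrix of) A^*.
A^* = A^T =
[[-3, 0, 3],
 [1, 2, 0],
 [1, 2, 3]]

For real matrices with standard dot products, the defining identity <Ax, y> = <x, A^* y> gives (Ax)^T y = x^T (A^*) y, i.e. x^T A^T y = x^T (A^*) y. Since this holds for all x, y, we must have A^* = A^T. Therefore
A^* =
[[-3, 0, 3],
 [1, 2, 0],
 [1, 2, 3]].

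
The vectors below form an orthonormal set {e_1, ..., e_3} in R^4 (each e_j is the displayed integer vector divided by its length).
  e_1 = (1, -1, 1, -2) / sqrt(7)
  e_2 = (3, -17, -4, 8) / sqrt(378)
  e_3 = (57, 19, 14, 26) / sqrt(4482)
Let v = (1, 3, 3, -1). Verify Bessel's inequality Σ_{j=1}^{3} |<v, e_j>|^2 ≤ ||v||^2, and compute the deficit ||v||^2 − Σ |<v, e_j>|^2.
Σ |<v, e_j>|^2 = 1435/83; ||v||^2 = 20; deficit = 225/83

Write each e_j = u_j / sqrt(<u_j, u_j>) where u_j is the displayed integer vector. Then <v, e_j> = <v, u_j> / sqrt(<u_j, u_j>), so |<v, e_j>|^2 = <v, u_j>^2 / <u_j, u_j>.
Coefficients: <v, e_1> = 3/sqrt(7), <v, e_2> = -68/sqrt(378), <v, e_3> = 130/sqrt(4482).
Square and sum: Σ |<v, e_j>|^2 = 1435/83.
Compute ||v||^2 = v·v = 20.
Deficit = 20 − 1435/83 = 225/83 ≥ 0, confirming Bessel's inequality. (The deficit equals ||v − Σ <v,e_j> e_j||^2, the squared distance from v to span{e_j}.)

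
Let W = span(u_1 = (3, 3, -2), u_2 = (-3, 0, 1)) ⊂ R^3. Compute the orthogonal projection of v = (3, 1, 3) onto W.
proj_W(v) = (20/11, -2/11, -6/11)

Set up U = [u_1 | ... | u_2] ∈ R^(3×2). The projector onto W = col(U) is P = U (U^T U)^(-1) U^T.
Compute U^T U =
  [22, -11]
  [-11, 10],
and U^T v = (6, -6).
Solve U^T U · c = U^T v for the coefficients: c = (-2/33, -2/3). The projection is proj_W(v) = U c.
Check: (v - proj_W(v)) · u_1 = 0  (should be 0).
Check: (v - proj_W(v)) · u_2 = 0  (should be 0).
Result: proj_W(v) = (20/11, -2/11, -6/11).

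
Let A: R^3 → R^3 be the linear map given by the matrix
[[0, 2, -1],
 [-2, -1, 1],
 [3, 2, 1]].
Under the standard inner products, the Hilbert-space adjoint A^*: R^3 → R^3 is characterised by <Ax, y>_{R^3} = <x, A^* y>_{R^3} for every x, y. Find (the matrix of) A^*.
A^* = A^T =
[[0, -2, 3],
 [2, -1, 2],
 [-1, 1, 1]]

For real matrices with standard dot products, the defining identity <Ax, y> = <x, A^* y> gives (Ax)^T y = x^T (A^*) y, i.e. x^T A^T y = x^T (A^*) y. Since this holds for all x, y, we must have A^* = A^T. Therefore
A^* =
[[0, -2, 3],
 [2, -1, 2],
 [-1, 1, 1]].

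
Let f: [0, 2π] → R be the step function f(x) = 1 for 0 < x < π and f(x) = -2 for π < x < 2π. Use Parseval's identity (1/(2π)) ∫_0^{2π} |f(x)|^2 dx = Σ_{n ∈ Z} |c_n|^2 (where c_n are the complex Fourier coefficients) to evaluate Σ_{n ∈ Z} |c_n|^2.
Σ |c_n|^2 = 5/2

Parseval equates the L^2 energy of f (normalised by 1/(2π)) with the ℓ^2 sum of its Fourier coefficients: (1/(2π)) ∫_0^{2π} |f|^2 = Σ |c_n|^2.
Compute the left side: (1/(2π)) [∫_0^π 1^2 dx + ∫_π^{2π} (-2)^2 dx] = (1/(2π)) · (1π + 4π) = (1 + 4)/2 = 5/2.
So Σ_{n ∈ Z} |c_n|^2 = 5/2.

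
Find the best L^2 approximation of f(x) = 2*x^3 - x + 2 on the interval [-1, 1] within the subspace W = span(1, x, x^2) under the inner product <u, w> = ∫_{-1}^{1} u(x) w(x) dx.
g(x) = x/5 + 2

The best approximation g ∈ W is the orthogonal projection of f onto W. Writing g = a_0 + a_1 x + a_2 x^2, the coefficients solve the normal equations G · a = b where
  G_{ij} = <φ_i, φ_j> and b_i = <f, φ_i>, with φ_0 = 1, φ_1 = x, φ_2 = x^2.
G =
  [2, 0, 2/3]
  [0, 2/3, 0]
  [2/3, 0, 2/5],
b = (4, 2/15, 4/3).
Solving gives a_0 = 2, a_1 = 1/5, a_2 = 0, so
  g(x) = x/5 + 2.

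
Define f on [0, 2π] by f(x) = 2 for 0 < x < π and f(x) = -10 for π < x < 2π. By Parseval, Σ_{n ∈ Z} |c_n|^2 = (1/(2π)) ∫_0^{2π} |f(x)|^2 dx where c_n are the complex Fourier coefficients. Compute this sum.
Σ |c_n|^2 = 52

Parseval equates the L^2 energy of f (normalised by 1/(2π)) with the ℓ^2 sum of its Fourier coefficients: (1/(2π)) ∫_0^{2π} |f|^2 = Σ |c_n|^2.
Compute the left side: (1/(2π)) [∫_0^π 2^2 dx + ∫_π^{2π} (-10)^2 dx] = (1/(2π)) · (4π + 100π) = (4 + 100)/2 = 52.
So Σ_{n ∈ Z} |c_n|^2 = 52.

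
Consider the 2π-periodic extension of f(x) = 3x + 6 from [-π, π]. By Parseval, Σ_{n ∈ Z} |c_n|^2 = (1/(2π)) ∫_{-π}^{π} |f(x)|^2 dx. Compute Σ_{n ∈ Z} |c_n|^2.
Σ |c_n|^2 = 3π^2 + 36

Expand and integrate term by term over [-π, π]:
  ∫ (3x)^2 dx = 9·(2π^3/3); ∫ 2·3·(6)·x dx = 0 (odd integrand); ∫ 6^2 dx = 36·2π.
So (1/(2π)) ∫_{-π}^{π} (3x + 6)^2 dx = 9π^2/3 + 36 = 3π^2 + 36.
Parseval ⇒ Σ |c_n|^2 = 3π^2 + 36.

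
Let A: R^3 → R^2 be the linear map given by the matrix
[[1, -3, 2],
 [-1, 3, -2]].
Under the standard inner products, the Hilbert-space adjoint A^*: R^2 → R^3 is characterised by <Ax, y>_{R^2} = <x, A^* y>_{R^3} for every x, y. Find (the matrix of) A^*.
A^* = A^T =
[[1, -1],
 [-3, 3],
 [2, -2]]

For real matrices with standard dot products, the defining identity <Ax, y> = <x, A^* y> gives (Ax)^T y = x^T (A^*) y, i.e. x^T A^T y = x^T (A^*) y. Since this holds for all x, y, we must have A^* = A^T. Therefore
A^* =
[[1, -1],
 [-3, 3],
 [2, -2]].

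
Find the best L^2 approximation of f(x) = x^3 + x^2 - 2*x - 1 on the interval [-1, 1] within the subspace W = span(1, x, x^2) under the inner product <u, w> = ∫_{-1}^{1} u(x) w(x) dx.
g(x) = x^2 - 7*x/5 - 1

The best approximation g ∈ W is the orthogonal projection of f onto W. Writing g = a_0 + a_1 x + a_2 x^2, the coefficients solve the normal equations G · a = b where
  G_{ij} = <φ_i, φ_j> and b_i = <f, φ_i>, with φ_0 = 1, φ_1 = x, φ_2 = x^2.
G =
  [2, 0, 2/3]
  [0, 2/3, 0]
  [2/3, 0, 2/5],
b = (-4/3, -14/15, -4/15).
Solving gives a_0 = -1, a_1 = -7/5, a_2 = 1, so
  g(x) = x^2 - 7*x/5 - 1.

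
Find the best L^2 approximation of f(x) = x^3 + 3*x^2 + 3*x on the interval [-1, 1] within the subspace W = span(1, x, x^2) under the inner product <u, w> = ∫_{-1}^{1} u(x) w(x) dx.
g(x) = 3*x^2 + 18*x/5

The best approximation g ∈ W is the orthogonal projection of f onto W. Writing g = a_0 + a_1 x + a_2 x^2, the coefficients solve the normal equations G · a = b where
  G_{ij} = <φ_i, φ_j> and b_i = <f, φ_i>, with φ_0 = 1, φ_1 = x, φ_2 = x^2.
G =
  [2, 0, 2/3]
  [0, 2/3, 0]
  [2/3, 0, 2/5],
b = (2, 12/5, 6/5).
Solving gives a_0 = 0, a_1 = 18/5, a_2 = 3, so
  g(x) = 3*x^2 + 18*x/5.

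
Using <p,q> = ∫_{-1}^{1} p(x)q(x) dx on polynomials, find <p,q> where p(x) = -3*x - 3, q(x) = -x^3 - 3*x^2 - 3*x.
<p,q> = 66/5

Expand the product: p(x)·q(x) = 3*x^4 + 12*x^3 + 18*x^2 + 9*x.
∫_{-1}^{1} of each monomial x^k gives [2/(k+1) if k even, 0 if k odd]. Integrating term-by-term (or equivalently evaluating the antiderivative F(x) = 3*x^5/5 + 3*x^4 + 6*x^3 + 9*x^2/2 at the endpoints):
  F(1) − F(−1) = 141/10 − (9/10) = 66/5.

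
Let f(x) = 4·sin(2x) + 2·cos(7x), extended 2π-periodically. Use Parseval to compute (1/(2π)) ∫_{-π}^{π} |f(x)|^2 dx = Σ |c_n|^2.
Σ |c_n|^2 = 10

Expand |f|^2 and use orthogonality of {sin(nx), cos(mx)} on [-π, π]:
  ∫_{-π}^{π} sin(nx)^2 dx = π, ∫ cos(mx)^2 dx = π, and cross terms integrate to 0.
So ∫_{-π}^{π} f(x)^2 dx = 4^2 · π + 2^2 · π = (16 + 4)π.
Divide by 2π: (16 + 4)/2 = 10.
By Parseval, this equals Σ |c_n|^2.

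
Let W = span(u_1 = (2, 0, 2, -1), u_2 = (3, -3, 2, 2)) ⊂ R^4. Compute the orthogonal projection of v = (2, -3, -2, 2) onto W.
proj_W(v) = (109/170, -453/170, -21/85, 237/85)

Set up U = [u_1 | ... | u_2] ∈ R^(4×2). The projector onto W = col(U) is P = U (U^T U)^(-1) U^T.
Compute U^T U =
  [9, 8]
  [8, 26],
and U^T v = (-2, 15).
Solve U^T U · c = U^T v for the coefficients: c = (-86/85, 151/170). The projection is proj_W(v) = U c.
Check: (v - proj_W(v)) · u_1 = 0  (should be 0).
Check: (v - proj_W(v)) · u_2 = 0  (should be 0).
Result: proj_W(v) = (109/170, -453/170, -21/85, 237/85).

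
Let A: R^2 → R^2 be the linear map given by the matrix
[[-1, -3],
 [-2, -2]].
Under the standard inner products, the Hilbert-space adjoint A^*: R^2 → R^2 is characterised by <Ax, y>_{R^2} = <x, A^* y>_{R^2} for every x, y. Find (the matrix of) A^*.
A^* = A^T =
[[-1, -2],
 [-3, -2]]

For real matrices with standard dot products, the defining identity <Ax, y> = <x, A^* y> gives (Ax)^T y = x^T (A^*) y, i.e. x^T A^T y = x^T (A^*) y. Since this holds for all x, y, we must have A^* = A^T. Therefore
A^* =
[[-1, -2],
 [-3, -2]].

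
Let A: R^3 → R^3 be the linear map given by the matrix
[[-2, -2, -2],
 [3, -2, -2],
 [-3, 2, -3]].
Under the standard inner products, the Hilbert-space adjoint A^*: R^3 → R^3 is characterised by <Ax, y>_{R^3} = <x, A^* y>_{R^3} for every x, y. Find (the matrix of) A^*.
A^* = A^T =
[[-2, 3, -3],
 [-2, -2, 2],
 [-2, -2, -3]]

For real matrices with standard dot products, the defining identity <Ax, y> = <x, A^* y> gives (Ax)^T y = x^T (A^*) y, i.e. x^T A^T y = x^T (A^*) y. Since this holds for all x, y, we must have A^* = A^T. Therefore
A^* =
[[-2, 3, -3],
 [-2, -2, 2],
 [-2, -2, -3]].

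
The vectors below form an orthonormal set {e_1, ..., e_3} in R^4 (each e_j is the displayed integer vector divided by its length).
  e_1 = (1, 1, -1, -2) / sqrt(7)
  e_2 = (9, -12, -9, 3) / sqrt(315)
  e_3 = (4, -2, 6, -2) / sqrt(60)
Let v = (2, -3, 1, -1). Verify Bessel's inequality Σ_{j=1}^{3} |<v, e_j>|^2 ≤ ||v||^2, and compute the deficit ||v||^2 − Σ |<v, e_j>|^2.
Σ |<v, e_j>|^2 = 41/3; ||v||^2 = 15; deficit = 4/3

Write each e_j = u_j / sqrt(<u_j, u_j>) where u_j is the displayed integer vector. Then <v, e_j> = <v, u_j> / sqrt(<u_j, u_j>), so |<v, e_j>|^2 = <v, u_j>^2 / <u_j, u_j>.
Coefficients: <v, e_1> = 0/sqrt(7), <v, e_2> = 42/sqrt(315), <v, e_3> = 22/sqrt(60).
Square and sum: Σ |<v, e_j>|^2 = 41/3.
Compute ||v||^2 = v·v = 15.
Deficit = 15 − 41/3 = 4/3 ≥ 0, confirming Bessel's inequality. (The deficit equals ||v − Σ <v,e_j> e_j||^2, the squared distance from v to span{e_j}.)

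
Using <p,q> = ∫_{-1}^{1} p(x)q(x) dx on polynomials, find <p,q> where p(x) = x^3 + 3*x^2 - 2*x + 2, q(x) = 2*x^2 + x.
<p,q> = 62/15

Expand the product: p(x)·q(x) = 2*x^5 + 7*x^4 - x^3 + 2*x^2 + 2*x.
∫_{-1}^{1} of each monomial x^k gives [2/(k+1) if k even, 0 if k odd]. Integrating term-by-term (or equivalently evaluating the antiderivative F(x) = x^6/3 + 7*x^5/5 - x^4/4 + 2*x^3/3 + x^2 at the endpoints):
  F(1) − F(−1) = 63/20 − (-59/60) = 62/15.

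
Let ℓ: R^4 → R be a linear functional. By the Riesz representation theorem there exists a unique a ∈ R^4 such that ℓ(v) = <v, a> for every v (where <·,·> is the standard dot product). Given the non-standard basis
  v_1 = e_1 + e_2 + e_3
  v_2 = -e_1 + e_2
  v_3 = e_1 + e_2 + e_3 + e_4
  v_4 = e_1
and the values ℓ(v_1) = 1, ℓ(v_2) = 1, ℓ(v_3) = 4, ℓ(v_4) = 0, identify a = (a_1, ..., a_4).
a = (0, 1, 0, 3)

Write a = (a_1, ..., a_4) in the standard basis. For each basis vector v_i, ℓ(v_i) = <v_i, a> is a linear equation in the a_j's. Collect the n equations into a matrix system V a = ℓ, where row i of V is v_i (expressed in the standard basis). Since V is invertible (lower-triangular with 1s on the diagonal, up to permutation), solve by back-substitution:
  V =
[[1, 1, 1, 0],
 [-1, 1, 0, 0],
 [1, 1, 1, 1],
 [1, 0, 0, 0]]
  V a = (1, 1, 4, 0)
Solving gives a = (0, 1, 0, 3).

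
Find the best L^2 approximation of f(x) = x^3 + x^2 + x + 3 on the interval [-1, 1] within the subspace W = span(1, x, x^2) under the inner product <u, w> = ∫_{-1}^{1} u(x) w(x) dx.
g(x) = x^2 + 8*x/5 + 3

The best approximation g ∈ W is the orthogonal projection of f onto W. Writing g = a_0 + a_1 x + a_2 x^2, the coefficients solve the normal equations G · a = b where
  G_{ij} = <φ_i, φ_j> and b_i = <f, φ_i>, with φ_0 = 1, φ_1 = x, φ_2 = x^2.
G =
  [2, 0, 2/3]
  [0, 2/3, 0]
  [2/3, 0, 2/5],
b = (20/3, 16/15, 12/5).
Solving gives a_0 = 3, a_1 = 8/5, a_2 = 1, so
  g(x) = x^2 + 8*x/5 + 3.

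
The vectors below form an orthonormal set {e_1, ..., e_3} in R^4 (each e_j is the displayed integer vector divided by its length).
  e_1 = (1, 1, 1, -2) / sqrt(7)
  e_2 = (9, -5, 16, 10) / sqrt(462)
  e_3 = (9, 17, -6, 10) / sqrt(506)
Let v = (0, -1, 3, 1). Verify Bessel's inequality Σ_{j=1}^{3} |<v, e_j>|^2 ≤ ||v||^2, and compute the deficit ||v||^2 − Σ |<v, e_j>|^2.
Σ |<v, e_j>|^2 = 226/23; ||v||^2 = 11; deficit = 27/23

Write each e_j = u_j / sqrt(<u_j, u_j>) where u_j is the displayed integer vector. Then <v, e_j> = <v, u_j> / sqrt(<u_j, u_j>), so |<v, e_j>|^2 = <v, u_j>^2 / <u_j, u_j>.
Coefficients: <v, e_1> = 0/sqrt(7), <v, e_2> = 63/sqrt(462), <v, e_3> = -25/sqrt(506).
Square and sum: Σ |<v, e_j>|^2 = 226/23.
Compute ||v||^2 = v·v = 11.
Deficit = 11 − 226/23 = 27/23 ≥ 0, confirming Bessel's inequality. (The deficit equals ||v − Σ <v,e_j> e_j||^2, the squared distance from v to span{e_j}.)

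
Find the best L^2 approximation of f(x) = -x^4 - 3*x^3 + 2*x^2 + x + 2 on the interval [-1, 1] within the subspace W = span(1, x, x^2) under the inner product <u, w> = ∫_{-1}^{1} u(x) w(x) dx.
g(x) = 8*x^2/7 - 4*x/5 + 73/35

The best approximation g ∈ W is the orthogonal projection of f onto W. Writing g = a_0 + a_1 x + a_2 x^2, the coefficients solve the normal equations G · a = b where
  G_{ij} = <φ_i, φ_j> and b_i = <f, φ_i>, with φ_0 = 1, φ_1 = x, φ_2 = x^2.
G =
  [2, 0, 2/3]
  [0, 2/3, 0]
  [2/3, 0, 2/5],
b = (74/15, -8/15, 194/105).
Solving gives a_0 = 73/35, a_1 = -4/5, a_2 = 8/7, so
  g(x) = 8*x^2/7 - 4*x/5 + 73/35.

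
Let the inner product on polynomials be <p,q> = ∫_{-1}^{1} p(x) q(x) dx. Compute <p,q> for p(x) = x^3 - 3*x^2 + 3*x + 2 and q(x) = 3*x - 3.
<p,q> = 6/5

Expand the product: p(x)·q(x) = 3*x^4 - 12*x^3 + 18*x^2 - 3*x - 6.
∫_{-1}^{1} of each monomial x^k gives [2/(k+1) if k even, 0 if k odd]. Integrating term-by-term (or equivalently evaluating the antiderivative F(x) = 3*x^5/5 - 3*x^4 + 6*x^3 - 3*x^2/2 - 6*x at the endpoints):
  F(1) − F(−1) = -39/10 − (-51/10) = 6/5.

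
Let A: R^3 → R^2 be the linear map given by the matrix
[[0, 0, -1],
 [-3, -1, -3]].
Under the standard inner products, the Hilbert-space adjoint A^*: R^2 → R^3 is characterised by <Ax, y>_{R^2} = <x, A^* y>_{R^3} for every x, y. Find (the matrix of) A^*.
A^* = A^T =
[[0, -3],
 [0, -1],
 [-1, -3]]

For real matrices with standard dot products, the defining identity <Ax, y> = <x, A^* y> gives (Ax)^T y = x^T (A^*) y, i.e. x^T A^T y = x^T (A^*) y. Since this holds for all x, y, we must have A^* = A^T. Therefore
A^* =
[[0, -3],
 [0, -1],
 [-1, -3]].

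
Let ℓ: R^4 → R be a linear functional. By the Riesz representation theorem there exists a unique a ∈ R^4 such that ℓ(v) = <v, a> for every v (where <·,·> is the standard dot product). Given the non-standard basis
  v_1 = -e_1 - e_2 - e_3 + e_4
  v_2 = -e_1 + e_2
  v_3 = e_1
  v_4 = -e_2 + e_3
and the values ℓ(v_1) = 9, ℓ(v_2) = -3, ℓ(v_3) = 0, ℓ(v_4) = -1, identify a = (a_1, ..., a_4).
a = (0, -3, -4, 2)

Write a = (a_1, ..., a_4) in the standard basis. For each basis vector v_i, ℓ(v_i) = <v_i, a> is a linear equation in the a_j's. Collect the n equations into a matrix system V a = ℓ, where row i of V is v_i (expressed in the standard basis). Since V is invertible (lower-triangular with 1s on the diagonal, up to permutation), solve by back-substitution:
  V =
[[-1, -1, -1, 1],
 [-1, 1, 0, 0],
 [1, 0, 0, 0],
 [0, -1, 1, 0]]
  V a = (9, -3, 0, -1)
Solving gives a = (0, -3, -4, 2).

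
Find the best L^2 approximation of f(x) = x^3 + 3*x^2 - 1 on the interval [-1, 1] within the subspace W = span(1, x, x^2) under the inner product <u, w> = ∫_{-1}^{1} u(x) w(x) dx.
g(x) = 3*x^2 + 3*x/5 - 1

The best approximation g ∈ W is the orthogonal projection of f onto W. Writing g = a_0 + a_1 x + a_2 x^2, the coefficients solve the normal equations G · a = b where
  G_{ij} = <φ_i, φ_j> and b_i = <f, φ_i>, with φ_0 = 1, φ_1 = x, φ_2 = x^2.
G =
  [2, 0, 2/3]
  [0, 2/3, 0]
  [2/3, 0, 2/5],
b = (0, 2/5, 8/15).
Solving gives a_0 = -1, a_1 = 3/5, a_2 = 3, so
  g(x) = 3*x^2 + 3*x/5 - 1.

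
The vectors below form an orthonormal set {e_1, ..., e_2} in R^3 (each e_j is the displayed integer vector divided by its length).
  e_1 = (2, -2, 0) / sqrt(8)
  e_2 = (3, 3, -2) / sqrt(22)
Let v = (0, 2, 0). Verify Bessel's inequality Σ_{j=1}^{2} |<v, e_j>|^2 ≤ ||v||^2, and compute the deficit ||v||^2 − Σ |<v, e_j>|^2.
Σ |<v, e_j>|^2 = 40/11; ||v||^2 = 4; deficit = 4/11

Write each e_j = u_j / sqrt(<u_j, u_j>) where u_j is the displayed integer vector. Then <v, e_j> = <v, u_j> / sqrt(<u_j, u_j>), so |<v, e_j>|^2 = <v, u_j>^2 / <u_j, u_j>.
Coefficients: <v, e_1> = -4/sqrt(8), <v, e_2> = 6/sqrt(22).
Square and sum: Σ |<v, e_j>|^2 = 40/11.
Compute ||v||^2 = v·v = 4.
Deficit = 4 − 40/11 = 4/11 ≥ 0, confirming Bessel's inequality. (The deficit equals ||v − Σ <v,e_j> e_j||^2, the squared distance from v to span{e_j}.)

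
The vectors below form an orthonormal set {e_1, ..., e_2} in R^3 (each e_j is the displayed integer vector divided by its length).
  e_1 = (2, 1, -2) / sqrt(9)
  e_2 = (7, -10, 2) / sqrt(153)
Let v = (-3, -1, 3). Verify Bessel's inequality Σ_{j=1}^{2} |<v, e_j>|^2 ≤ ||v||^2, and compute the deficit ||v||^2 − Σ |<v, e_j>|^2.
Σ |<v, e_j>|^2 = 322/17; ||v||^2 = 19; deficit = 1/17

Write each e_j = u_j / sqrt(<u_j, u_j>) where u_j is the displayed integer vector. Then <v, e_j> = <v, u_j> / sqrt(<u_j, u_j>), so |<v, e_j>|^2 = <v, u_j>^2 / <u_j, u_j>.
Coefficients: <v, e_1> = -13/sqrt(9), <v, e_2> = -5/sqrt(153).
Square and sum: Σ |<v, e_j>|^2 = 322/17.
Compute ||v||^2 = v·v = 19.
Deficit = 19 − 322/17 = 1/17 ≥ 0, confirming Bessel's inequality. (The deficit equals ||v − Σ <v,e_j> e_j||^2, the squared distance from v to span{e_j}.)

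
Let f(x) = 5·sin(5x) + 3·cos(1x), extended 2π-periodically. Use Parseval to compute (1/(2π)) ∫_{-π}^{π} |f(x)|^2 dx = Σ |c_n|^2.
Σ |c_n|^2 = 17

Expand |f|^2 and use orthogonality of {sin(nx), cos(mx)} on [-π, π]:
  ∫_{-π}^{π} sin(nx)^2 dx = π, ∫ cos(mx)^2 dx = π, and cross terms integrate to 0.
So ∫_{-π}^{π} f(x)^2 dx = 5^2 · π + 3^2 · π = (25 + 9)π.
Divide by 2π: (25 + 9)/2 = 17.
By Parseval, this equals Σ |c_n|^2.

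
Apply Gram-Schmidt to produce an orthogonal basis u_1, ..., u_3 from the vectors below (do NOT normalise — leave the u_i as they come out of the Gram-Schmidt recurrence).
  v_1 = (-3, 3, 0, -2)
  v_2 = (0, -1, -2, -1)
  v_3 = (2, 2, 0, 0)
Orthogonal basis:
  u_1 = (-3, 3, 0, -2)
  u_2 = (-3/22, -19/22, -2, -12/11)
  u_3 = (256/131, 224/131, -88/131, -48/131)

Apply the Gram-Schmidt recurrence
  u_1 = v_1
  u_i = v_i − Σ_{j<i} ((v_i · u_j) / (u_j · u_j)) · u_j.

Step by step this gives:
  u_1 = (-3, 3, 0, -2)
  u_2 = (-3/22, -19/22, -2, -12/11)
  u_3 = (256/131, 224/131, -88/131, -48/131)

Orthogonality check:
  u_2 · u_1 = 0 (should be 0)
  u_3 · u_1 = 0 (should be 0)
  u_3 · u_2 = 0 (should be 0)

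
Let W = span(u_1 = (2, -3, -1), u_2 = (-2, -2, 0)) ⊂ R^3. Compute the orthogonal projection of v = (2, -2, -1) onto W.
proj_W(v) = (55/27, -55/27, -22/27)

Set up U = [u_1 | ... | u_2] ∈ R^(3×2). The projector onto W = col(U) is P = U (U^T U)^(-1) U^T.
Compute U^T U =
  [14, 2]
  [2, 8],
and U^T v = (11, 0).
Solve U^T U · c = U^T v for the coefficients: c = (22/27, -11/54). The projection is proj_W(v) = U c.
Check: (v - proj_W(v)) · u_1 = 0  (should be 0).
Check: (v - proj_W(v)) · u_2 = 0  (should be 0).
Result: proj_W(v) = (55/27, -55/27, -22/27).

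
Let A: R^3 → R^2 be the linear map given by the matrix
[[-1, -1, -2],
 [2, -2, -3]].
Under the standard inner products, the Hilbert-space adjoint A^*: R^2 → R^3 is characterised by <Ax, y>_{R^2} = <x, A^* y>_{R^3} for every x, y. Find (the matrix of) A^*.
A^* = A^T =
[[-1, 2],
 [-1, -2],
 [-2, -3]]

For real matrices with standard dot products, the defining identity <Ax, y> = <x, A^* y> gives (Ax)^T y = x^T (A^*) y, i.e. x^T A^T y = x^T (A^*) y. Since this holds for all x, y, we must have A^* = A^T. Therefore
A^* =
[[-1, 2],
 [-1, -2],
 [-2, -3]].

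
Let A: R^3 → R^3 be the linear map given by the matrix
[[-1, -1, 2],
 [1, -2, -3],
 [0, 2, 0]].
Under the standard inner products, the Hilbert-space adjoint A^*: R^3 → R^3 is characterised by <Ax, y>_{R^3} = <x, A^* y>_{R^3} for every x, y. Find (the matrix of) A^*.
A^* = A^T =
[[-1, 1, 0],
 [-1, -2, 2],
 [2, -3, 0]]

For real matrices with standard dot products, the defining identity <Ax, y> = <x, A^* y> gives (Ax)^T y = x^T (A^*) y, i.e. x^T A^T y = x^T (A^*) y. Since this holds for all x, y, we must have A^* = A^T. Therefore
A^* =
[[-1, 1, 0],
 [-1, -2, 2],
 [2, -3, 0]].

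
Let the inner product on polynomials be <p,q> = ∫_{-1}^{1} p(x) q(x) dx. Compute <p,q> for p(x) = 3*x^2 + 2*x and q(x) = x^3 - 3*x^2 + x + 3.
<p,q> = 68/15

Expand the product: p(x)·q(x) = 3*x^5 - 7*x^4 - 3*x^3 + 11*x^2 + 6*x.
∫_{-1}^{1} of each monomial x^k gives [2/(k+1) if k even, 0 if k odd]. Integrating term-by-term (or equivalently evaluating the antiderivative F(x) = x^6/2 - 7*x^5/5 - 3*x^4/4 + 11*x^3/3 + 3*x^2 at the endpoints):
  F(1) − F(−1) = 301/60 − (29/60) = 68/15.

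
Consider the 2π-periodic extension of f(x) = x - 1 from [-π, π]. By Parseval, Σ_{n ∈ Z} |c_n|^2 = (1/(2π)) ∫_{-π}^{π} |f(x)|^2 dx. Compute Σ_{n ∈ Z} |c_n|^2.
Σ |c_n|^2 = π^2/3 + 1

Expand and integrate term by term over [-π, π]:
  ∫ (x)^2 dx = 1·(2π^3/3); ∫ 2·1·(-1)·x dx = 0 (odd integrand); ∫ (-1)^2 dx = 1·2π.
So (1/(2π)) ∫_{-π}^{π} (x - 1)^2 dx = 1π^2/3 + 1 = π^2/3 + 1.
Parseval ⇒ Σ |c_n|^2 = π^2/3 + 1.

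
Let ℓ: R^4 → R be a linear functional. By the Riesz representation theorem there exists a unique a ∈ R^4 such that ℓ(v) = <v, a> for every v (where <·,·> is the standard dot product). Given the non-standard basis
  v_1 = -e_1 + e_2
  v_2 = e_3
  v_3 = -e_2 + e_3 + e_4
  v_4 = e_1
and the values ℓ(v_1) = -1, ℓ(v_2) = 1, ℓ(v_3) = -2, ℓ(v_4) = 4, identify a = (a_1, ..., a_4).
a = (4, 3, 1, 0)

Write a = (a_1, ..., a_4) in the standard basis. For each basis vector v_i, ℓ(v_i) = <v_i, a> is a linear equation in the a_j's. Collect the n equations into a matrix system V a = ℓ, where row i of V is v_i (expressed in the standard basis). Since V is invertible (lower-triangular with 1s on the diagonal, up to permutation), solve by back-substitution:
  V =
[[-1, 1, 0, 0],
 [0, 0, 1, 0],
 [0, -1, 1, 1],
 [1, 0, 0, 0]]
  V a = (-1, 1, -2, 4)
Solving gives a = (4, 3, 1, 0).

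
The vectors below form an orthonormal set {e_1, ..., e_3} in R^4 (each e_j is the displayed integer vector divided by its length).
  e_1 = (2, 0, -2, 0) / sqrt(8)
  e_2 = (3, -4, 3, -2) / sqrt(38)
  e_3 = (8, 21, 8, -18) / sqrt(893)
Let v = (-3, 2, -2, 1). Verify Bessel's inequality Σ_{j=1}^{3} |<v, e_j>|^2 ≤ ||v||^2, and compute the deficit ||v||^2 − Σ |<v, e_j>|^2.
Σ |<v, e_j>|^2 = 810/47; ||v||^2 = 18; deficit = 36/47

Write each e_j = u_j / sqrt(<u_j, u_j>) where u_j is the displayed integer vector. Then <v, e_j> = <v, u_j> / sqrt(<u_j, u_j>), so |<v, e_j>|^2 = <v, u_j>^2 / <u_j, u_j>.
Coefficients: <v, e_1> = -2/sqrt(8), <v, e_2> = -25/sqrt(38), <v, e_3> = -16/sqrt(893).
Square and sum: Σ |<v, e_j>|^2 = 810/47.
Compute ||v||^2 = v·v = 18.
Deficit = 18 − 810/47 = 36/47 ≥ 0, confirming Bessel's inequality. (The deficit equals ||v − Σ <v,e_j> e_j||^2, the squared distance from v to span{e_j}.)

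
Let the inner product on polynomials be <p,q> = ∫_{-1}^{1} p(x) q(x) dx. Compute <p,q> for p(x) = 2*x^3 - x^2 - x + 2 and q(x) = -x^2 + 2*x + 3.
<p,q> = 28/3

Expand the product: p(x)·q(x) = -2*x^5 + 5*x^4 + 5*x^3 - 7*x^2 + x + 6.
∫_{-1}^{1} of each monomial x^k gives [2/(k+1) if k even, 0 if k odd]. Integrating term-by-term (or equivalently evaluating the antiderivative F(x) = -x^6/3 + x^5 + 5*x^4/4 - 7*x^3/3 + x^2/2 + 6*x at the endpoints):
  F(1) − F(−1) = 73/12 − (-13/4) = 28/3.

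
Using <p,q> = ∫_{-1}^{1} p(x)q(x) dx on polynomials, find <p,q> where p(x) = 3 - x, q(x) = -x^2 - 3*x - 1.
<p,q> = -6

Expand the product: p(x)·q(x) = x^3 - 8*x - 3.
∫_{-1}^{1} of each monomial x^k gives [2/(k+1) if k even, 0 if k odd]. Integrating term-by-term (or equivalently evaluating the antiderivative F(x) = x^4/4 - 4*x^2 - 3*x at the endpoints):
  F(1) − F(−1) = -27/4 − (-3/4) = -6.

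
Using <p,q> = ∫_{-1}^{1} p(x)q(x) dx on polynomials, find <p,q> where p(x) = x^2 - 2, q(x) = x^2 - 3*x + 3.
<p,q> = -164/15

Expand the product: p(x)·q(x) = x^4 - 3*x^3 + x^2 + 6*x - 6.
∫_{-1}^{1} of each monomial x^k gives [2/(k+1) if k even, 0 if k odd]. Integrating term-by-term (or equivalently evaluating the antiderivative F(x) = x^5/5 - 3*x^4/4 + x^3/3 + 3*x^2 - 6*x at the endpoints):
  F(1) − F(−1) = -193/60 − (463/60) = -164/15.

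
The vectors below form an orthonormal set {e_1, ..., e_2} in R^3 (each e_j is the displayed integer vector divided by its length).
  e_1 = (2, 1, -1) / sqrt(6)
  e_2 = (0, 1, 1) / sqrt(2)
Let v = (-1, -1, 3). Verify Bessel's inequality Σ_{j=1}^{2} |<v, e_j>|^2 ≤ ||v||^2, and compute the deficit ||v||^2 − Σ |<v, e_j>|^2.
Σ |<v, e_j>|^2 = 8; ||v||^2 = 11; deficit = 3

Write each e_j = u_j / sqrt(<u_j, u_j>) where u_j is the displayed integer vector. Then <v, e_j> = <v, u_j> / sqrt(<u_j, u_j>), so |<v, e_j>|^2 = <v, u_j>^2 / <u_j, u_j>.
Coefficients: <v, e_1> = -6/sqrt(6), <v, e_2> = 2/sqrt(2).
Square and sum: Σ |<v, e_j>|^2 = 8.
Compute ||v||^2 = v·v = 11.
Deficit = 11 − 8 = 3 ≥ 0, confirming Bessel's inequality. (The deficit equals ||v − Σ <v,e_j> e_j||^2, the squared distance from v to span{e_j}.)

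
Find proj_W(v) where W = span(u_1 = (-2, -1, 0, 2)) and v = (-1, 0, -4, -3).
proj_W(v) = (8/9, 4/9, 0, -8/9)

Set up U = [u_1 | ... | u_1] ∈ R^(4×1). The projector onto W = col(U) is P = U (U^T U)^(-1) U^T.
Compute U^T U =
  [9],
and U^T v = (-4).
Solve U^T U · c = U^T v for the coefficients: c = (-4/9). The projection is proj_W(v) = U c.
Check: (v - proj_W(v)) · u_1 = 0  (should be 0).
Result: proj_W(v) = (8/9, 4/9, 0, -8/9).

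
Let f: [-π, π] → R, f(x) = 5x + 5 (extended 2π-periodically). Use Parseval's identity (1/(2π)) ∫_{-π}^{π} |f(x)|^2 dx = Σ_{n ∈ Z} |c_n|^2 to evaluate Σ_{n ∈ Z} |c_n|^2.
Σ |c_n|^2 = 25π^2/3 + 25

Expand and integrate term by term over [-π, π]:
  ∫ (5x)^2 dx = 25·(2π^3/3); ∫ 2·5·(5)·x dx = 0 (odd integrand); ∫ 5^2 dx = 25·2π.
So (1/(2π)) ∫_{-π}^{π} (5x + 5)^2 dx = 25π^2/3 + 25 = 25π^2/3 + 25.
Parseval ⇒ Σ |c_n|^2 = 25π^2/3 + 25.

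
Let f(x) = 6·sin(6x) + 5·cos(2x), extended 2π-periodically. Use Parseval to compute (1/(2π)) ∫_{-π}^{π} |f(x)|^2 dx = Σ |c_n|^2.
Σ |c_n|^2 = 61/2

Expand |f|^2 and use orthogonality of {sin(nx), cos(mx)} on [-π, π]:
  ∫_{-π}^{π} sin(nx)^2 dx = π, ∫ cos(mx)^2 dx = π, and cross terms integrate to 0.
So ∫_{-π}^{π} f(x)^2 dx = 6^2 · π + 5^2 · π = (36 + 25)π.
Divide by 2π: (36 + 25)/2 = 61/2.
By Parseval, this equals Σ |c_n|^2.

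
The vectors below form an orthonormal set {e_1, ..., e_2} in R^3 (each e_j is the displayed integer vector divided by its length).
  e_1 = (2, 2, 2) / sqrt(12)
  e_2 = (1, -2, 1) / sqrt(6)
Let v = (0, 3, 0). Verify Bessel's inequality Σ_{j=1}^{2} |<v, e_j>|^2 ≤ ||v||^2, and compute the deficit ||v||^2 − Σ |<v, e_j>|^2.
Σ |<v, e_j>|^2 = 9; ||v||^2 = 9; deficit = 0

Write each e_j = u_j / sqrt(<u_j, u_j>) where u_j is the displayed integer vector. Then <v, e_j> = <v, u_j> / sqrt(<u_j, u_j>), so |<v, e_j>|^2 = <v, u_j>^2 / <u_j, u_j>.
Coefficients: <v, e_1> = 6/sqrt(12), <v, e_2> = -6/sqrt(6).
Square and sum: Σ |<v, e_j>|^2 = 9.
Compute ||v||^2 = v·v = 9.
Deficit = 9 − 9 = 0 ≥ 0, confirming Bessel's inequality. (The deficit equals ||v − Σ <v,e_j> e_j||^2, the squared distance from v to span{e_j}.)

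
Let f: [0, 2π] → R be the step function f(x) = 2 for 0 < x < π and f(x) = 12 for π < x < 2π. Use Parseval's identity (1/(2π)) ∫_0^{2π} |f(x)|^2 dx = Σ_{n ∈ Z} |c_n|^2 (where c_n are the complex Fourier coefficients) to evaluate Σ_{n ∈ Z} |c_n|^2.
Σ |c_n|^2 = 74

Parseval equates the L^2 energy of f (normalised by 1/(2π)) with the ℓ^2 sum of its Fourier coefficients: (1/(2π)) ∫_0^{2π} |f|^2 = Σ |c_n|^2.
Compute the left side: (1/(2π)) [∫_0^π 2^2 dx + ∫_π^{2π} 12^2 dx] = (1/(2π)) · (4π + 144π) = (4 + 144)/2 = 74.
So Σ_{n ∈ Z} |c_n|^2 = 74.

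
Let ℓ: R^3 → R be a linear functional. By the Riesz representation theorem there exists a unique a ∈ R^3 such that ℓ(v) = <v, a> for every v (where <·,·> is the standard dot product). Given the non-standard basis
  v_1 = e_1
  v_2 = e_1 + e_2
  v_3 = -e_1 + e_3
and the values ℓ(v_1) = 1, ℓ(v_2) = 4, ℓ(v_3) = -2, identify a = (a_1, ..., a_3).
a = (1, 3, -1)

Write a = (a_1, ..., a_3) in the standard basis. For each basis vector v_i, ℓ(v_i) = <v_i, a> is a linear equation in the a_j's. Collect the n equations into a matrix system V a = ℓ, where row i of V is v_i (expressed in the standard basis). Since V is invertible (lower-triangular with 1s on the diagonal, up to permutation), solve by back-substitution:
  V =
[[1, 0, 0],
 [1, 1, 0],
 [-1, 0, 1]]
  V a = (1, 4, -2)
Solving gives a = (1, 3, -1).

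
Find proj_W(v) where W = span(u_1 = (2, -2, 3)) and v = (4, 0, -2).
proj_W(v) = (4/17, -4/17, 6/17)

Set up U = [u_1 | ... | u_1] ∈ R^(3×1). The projector onto W = col(U) is P = U (U^T U)^(-1) U^T.
Compute U^T U =
  [17],
and U^T v = (2).
Solve U^T U · c = U^T v for the coefficients: c = (2/17). The projection is proj_W(v) = U c.
Check: (v - proj_W(v)) · u_1 = 0  (should be 0).
Result: proj_W(v) = (4/17, -4/17, 6/17).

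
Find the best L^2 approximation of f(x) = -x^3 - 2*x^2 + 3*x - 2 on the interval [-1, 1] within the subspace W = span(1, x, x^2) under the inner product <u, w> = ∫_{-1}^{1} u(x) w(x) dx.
g(x) = -2*x^2 + 12*x/5 - 2

The best approximation g ∈ W is the orthogonal projection of f onto W. Writing g = a_0 + a_1 x + a_2 x^2, the coefficients solve the normal equations G · a = b where
  G_{ij} = <φ_i, φ_j> and b_i = <f, φ_i>, with φ_0 = 1, φ_1 = x, φ_2 = x^2.
G =
  [2, 0, 2/3]
  [0, 2/3, 0]
  [2/3, 0, 2/5],
b = (-16/3, 8/5, -32/15).
Solving gives a_0 = -2, a_1 = 12/5, a_2 = -2, so
  g(x) = -2*x^2 + 12*x/5 - 2.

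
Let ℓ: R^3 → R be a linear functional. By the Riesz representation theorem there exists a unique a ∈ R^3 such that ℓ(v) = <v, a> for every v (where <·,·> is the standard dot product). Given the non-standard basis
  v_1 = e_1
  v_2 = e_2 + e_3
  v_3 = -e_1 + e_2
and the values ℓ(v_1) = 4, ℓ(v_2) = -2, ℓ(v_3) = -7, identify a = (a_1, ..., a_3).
a = (4, -3, 1)

Write a = (a_1, ..., a_3) in the standard basis. For each basis vector v_i, ℓ(v_i) = <v_i, a> is a linear equation in the a_j's. Collect the n equations into a matrix system V a = ℓ, where row i of V is v_i (expressed in the standard basis). Since V is invertible (lower-triangular with 1s on the diagonal, up to permutation), solve by back-substitution:
  V =
[[1, 0, 0],
 [0, 1, 1],
 [-1, 1, 0]]
  V a = (4, -2, -7)
Solving gives a = (4, -3, 1).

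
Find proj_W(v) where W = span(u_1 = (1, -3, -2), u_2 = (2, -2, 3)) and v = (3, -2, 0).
proj_W(v) = (29/18, -643/234, 50/117)

Set up U = [u_1 | ... | u_2] ∈ R^(3×2). The projector onto W = col(U) is P = U (U^T U)^(-1) U^T.
Compute U^T U =
  [14, 2]
  [2, 17],
and U^T v = (9, 10).
Solve U^T U · c = U^T v for the coefficients: c = (133/234, 61/117). The projection is proj_W(v) = U c.
Check: (v - proj_W(v)) · u_1 = 0  (should be 0).
Check: (v - proj_W(v)) · u_2 = 0  (should be 0).
Result: proj_W(v) = (29/18, -643/234, 50/117).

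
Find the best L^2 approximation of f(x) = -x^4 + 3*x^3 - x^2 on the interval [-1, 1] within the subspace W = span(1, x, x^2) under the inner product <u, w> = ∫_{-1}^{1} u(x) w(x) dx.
g(x) = -13*x^2/7 + 9*x/5 + 3/35

The best approximation g ∈ W is the orthogonal projection of f onto W. Writing g = a_0 + a_1 x + a_2 x^2, the coefficients solve the normal equations G · a = b where
  G_{ij} = <φ_i, φ_j> and b_i = <f, φ_i>, with φ_0 = 1, φ_1 = x, φ_2 = x^2.
G =
  [2, 0, 2/3]
  [0, 2/3, 0]
  [2/3, 0, 2/5],
b = (-16/15, 6/5, -24/35).
Solving gives a_0 = 3/35, a_1 = 9/5, a_2 = -13/7, so
  g(x) = -13*x^2/7 + 9*x/5 + 3/35.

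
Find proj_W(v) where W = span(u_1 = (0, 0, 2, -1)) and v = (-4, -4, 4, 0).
proj_W(v) = (0, 0, 16/5, -8/5)

Set up U = [u_1 | ... | u_1] ∈ R^(4×1). The projector onto W = col(U) is P = U (U^T U)^(-1) U^T.
Compute U^T U =
  [5],
and U^T v = (8).
Solve U^T U · c = U^T v for the coefficients: c = (8/5). The projection is proj_W(v) = U c.
Check: (v - proj_W(v)) · u_1 = 0  (should be 0).
Result: proj_W(v) = (0, 0, 16/5, -8/5).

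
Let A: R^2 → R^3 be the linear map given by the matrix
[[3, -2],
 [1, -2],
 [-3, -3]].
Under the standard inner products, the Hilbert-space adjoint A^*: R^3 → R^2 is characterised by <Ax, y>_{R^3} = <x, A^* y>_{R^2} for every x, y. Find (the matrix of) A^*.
A^* = A^T =
[[3, 1, -3],
 [-2, -2, -3]]

For real matrices with standard dot products, the defining identity <Ax, y> = <x, A^* y> gives (Ax)^T y = x^T (A^*) y, i.e. x^T A^T y = x^T (A^*) y. Since this holds for all x, y, we must have A^* = A^T. Therefore
A^* =
[[3, 1, -3],
 [-2, -2, -3]].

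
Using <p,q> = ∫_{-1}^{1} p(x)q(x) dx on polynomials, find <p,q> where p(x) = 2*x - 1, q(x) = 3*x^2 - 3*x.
<p,q> = -6

Expand the product: p(x)·q(x) = 6*x^3 - 9*x^2 + 3*x.
∫_{-1}^{1} of each monomial x^k gives [2/(k+1) if k even, 0 if k odd]. Integrating term-by-term (or equivalently evaluating the antiderivative F(x) = 3*x^4/2 - 3*x^3 + 3*x^2/2 at the endpoints):
  F(1) − F(−1) = 0 − (6) = -6.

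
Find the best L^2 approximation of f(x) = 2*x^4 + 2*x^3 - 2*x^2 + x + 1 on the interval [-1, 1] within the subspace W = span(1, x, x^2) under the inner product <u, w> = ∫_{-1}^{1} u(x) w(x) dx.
g(x) = -2*x^2/7 + 11*x/5 + 29/35

The best approximation g ∈ W is the orthogonal projection of f onto W. Writing g = a_0 + a_1 x + a_2 x^2, the coefficients solve the normal equations G · a = b where
  G_{ij} = <φ_i, φ_j> and b_i = <f, φ_i>, with φ_0 = 1, φ_1 = x, φ_2 = x^2.
G =
  [2, 0, 2/3]
  [0, 2/3, 0]
  [2/3, 0, 2/5],
b = (22/15, 22/15, 46/105).
Solving gives a_0 = 29/35, a_1 = 11/5, a_2 = -2/7, so
  g(x) = -2*x^2/7 + 11*x/5 + 29/35.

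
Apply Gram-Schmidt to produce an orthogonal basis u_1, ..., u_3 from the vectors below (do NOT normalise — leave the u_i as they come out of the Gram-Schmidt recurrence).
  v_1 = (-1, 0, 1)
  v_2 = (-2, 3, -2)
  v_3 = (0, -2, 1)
Orthogonal basis:
  u_1 = (-1, 0, 1)
  u_2 = (-2, 3, -2)
  u_3 = (-15/34, -10/17, -15/34)

Apply the Gram-Schmidt recurrence
  u_1 = v_1
  u_i = v_i − Σ_{j<i} ((v_i · u_j) / (u_j · u_j)) · u_j.

Step by step this gives:
  u_1 = (-1, 0, 1)
  u_2 = (-2, 3, -2)
  u_3 = (-15/34, -10/17, -15/34)

Orthogonality check:
  u_2 · u_1 = 0 (should be 0)
  u_3 · u_1 = 0 (should be 0)
  u_3 · u_2 = 0 (should be 0)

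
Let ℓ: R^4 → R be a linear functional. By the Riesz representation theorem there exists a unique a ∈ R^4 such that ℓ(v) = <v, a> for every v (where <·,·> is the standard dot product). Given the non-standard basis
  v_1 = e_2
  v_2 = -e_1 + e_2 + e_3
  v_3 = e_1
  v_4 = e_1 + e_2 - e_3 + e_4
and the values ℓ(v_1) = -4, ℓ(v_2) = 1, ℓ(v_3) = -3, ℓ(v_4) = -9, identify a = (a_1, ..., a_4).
a = (-3, -4, 2, 0)

Write a = (a_1, ..., a_4) in the standard basis. For each basis vector v_i, ℓ(v_i) = <v_i, a> is a linear equation in the a_j's. Collect the n equations into a matrix system V a = ℓ, where row i of V is v_i (expressed in the standard basis). Since V is invertible (lower-triangular with 1s on the diagonal, up to permutation), solve by back-substitution:
  V =
[[0, 1, 0, 0],
 [-1, 1, 1, 0],
 [1, 0, 0, 0],
 [1, 1, -1, 1]]
  V a = (-4, 1, -3, -9)
Solving gives a = (-3, -4, 2, 0).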